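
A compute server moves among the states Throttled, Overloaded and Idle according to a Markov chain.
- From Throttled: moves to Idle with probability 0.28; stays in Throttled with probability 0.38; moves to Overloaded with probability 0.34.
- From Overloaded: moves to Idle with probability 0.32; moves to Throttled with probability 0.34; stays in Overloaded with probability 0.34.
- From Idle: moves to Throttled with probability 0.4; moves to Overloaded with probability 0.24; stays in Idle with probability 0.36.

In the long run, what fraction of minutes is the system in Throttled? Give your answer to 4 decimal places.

0.3740

Let the stationary distribution be π with π = πP and π_1 + π_2 + π_3 = 1.
π_1 = 0.38·π_1 + 0.34·π_2 + 0.4·π_3
π_2 = 0.34·π_1 + 0.34·π_2 + 0.24·π_3
Solving with the normalization constraint gives π = (0.3740, 0.3082, 0.3177).
So the stationary probability of Throttled is 0.3740.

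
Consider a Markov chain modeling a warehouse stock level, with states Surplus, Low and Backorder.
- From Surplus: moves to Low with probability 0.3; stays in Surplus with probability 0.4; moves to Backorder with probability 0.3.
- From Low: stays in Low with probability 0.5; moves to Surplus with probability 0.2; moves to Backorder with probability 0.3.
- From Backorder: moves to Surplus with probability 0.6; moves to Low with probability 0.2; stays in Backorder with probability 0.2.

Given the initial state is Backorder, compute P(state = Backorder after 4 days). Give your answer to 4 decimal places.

0.2728

Propagate the distribution vector 4 days from Backorder.
After 0 days: (0.0000, 0.0000, 1.0000)
After 1 day: (0.6000, 0.2000, 0.2000)
After 2 days: (0.4000, 0.3200, 0.2800)
After 3 days: (0.3920, 0.3360, 0.2720)
After 4 days: (0.3872, 0.3400, 0.2728)
P(in Backorder after 4 days) = 0.2728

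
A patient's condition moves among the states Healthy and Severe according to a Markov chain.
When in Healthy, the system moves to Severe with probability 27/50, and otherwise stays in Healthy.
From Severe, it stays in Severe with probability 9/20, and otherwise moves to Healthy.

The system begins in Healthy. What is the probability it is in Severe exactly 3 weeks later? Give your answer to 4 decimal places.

Propagate the distribution vector 3 weeks from Healthy.
After 0 weeks: (1.0000, 0.0000)
After 1 week: (0.4600, 0.5400)
After 2 weeks: (0.5086, 0.4914)
After 3 weeks: (0.5042, 0.4958)
P(in Severe after 3 weeks) = 0.4958

0.4958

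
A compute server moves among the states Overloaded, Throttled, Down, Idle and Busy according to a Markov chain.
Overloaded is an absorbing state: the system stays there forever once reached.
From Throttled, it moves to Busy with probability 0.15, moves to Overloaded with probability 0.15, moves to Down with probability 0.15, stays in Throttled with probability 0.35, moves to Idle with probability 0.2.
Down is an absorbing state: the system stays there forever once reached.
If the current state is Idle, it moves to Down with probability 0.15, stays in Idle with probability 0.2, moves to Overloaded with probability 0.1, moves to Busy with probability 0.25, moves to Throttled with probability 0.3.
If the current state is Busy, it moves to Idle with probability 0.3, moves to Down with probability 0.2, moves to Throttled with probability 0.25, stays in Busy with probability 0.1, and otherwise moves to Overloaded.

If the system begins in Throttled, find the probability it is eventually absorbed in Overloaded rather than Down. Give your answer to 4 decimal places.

0.4681

Let h(s) be the probability of absorption at Overloaded starting from transient state s. Then h(Overloaded) = 1 and h(Down) = 0. By first-step analysis:
h(Throttled) = 0.15·1 + 0.35·h(Throttled) + 0.15·0 + 0.2·h(Idle) + 0.15·h(Busy)
h(Idle) = 0.1·1 + 0.3·h(Throttled) + 0.15·0 + 0.2·h(Idle) + 0.25·h(Busy)
h(Busy) = 0.15·1 + 0.25·h(Throttled) + 0.2·0 + 0.3·h(Idle) + 0.1·h(Busy)
Solving: h(Throttled) = 0.4681, h(Idle) = 0.4390, h(Busy) = 0.4430.
Starting from Throttled, the probability is 0.4681.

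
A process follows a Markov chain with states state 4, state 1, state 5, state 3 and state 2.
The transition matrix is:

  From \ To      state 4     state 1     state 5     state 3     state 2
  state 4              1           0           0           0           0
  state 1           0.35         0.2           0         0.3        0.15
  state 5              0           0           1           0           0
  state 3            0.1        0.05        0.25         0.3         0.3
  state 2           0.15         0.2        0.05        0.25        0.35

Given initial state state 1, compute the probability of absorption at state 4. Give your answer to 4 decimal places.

Let h(s) be the probability of absorption at state 4 starting from transient state s. Then h(state 4) = 1 and h(state 5) = 0. By first-step analysis:
h(state 1) = 0.35·1 + 0.2·h(state 1) + 0.3·h(state 3) + 0.15·h(state 2)
h(state 3) = 0.1·1 + 0.05·h(state 1) + 0.25·0 + 0.3·h(state 3) + 0.3·h(state 2)
h(state 2) = 0.15·1 + 0.2·h(state 1) + 0.05·0 + 0.25·h(state 3) + 0.35·h(state 2)
Solving: h(state 1) = 0.7321, h(state 3) = 0.4677, h(state 2) = 0.6359.
Starting from state 1, the probability is 0.7321.

0.7321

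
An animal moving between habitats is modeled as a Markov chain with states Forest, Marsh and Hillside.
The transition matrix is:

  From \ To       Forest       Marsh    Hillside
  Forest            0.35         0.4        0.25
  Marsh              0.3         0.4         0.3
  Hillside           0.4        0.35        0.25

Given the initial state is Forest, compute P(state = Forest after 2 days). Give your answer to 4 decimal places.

Sum over the intermediate state after 1 day:
P = P(Forest→Forest)·P(Forest→Forest) + P(Forest→Marsh)·P(Marsh→Forest) + P(Forest→Hillside)·P(Hillside→Forest)
  = 0.35×0.35 + 0.4×0.3 + 0.25×0.4
  = 0.1225 + 0.1200 + 0.1000 = 0.3425

0.3425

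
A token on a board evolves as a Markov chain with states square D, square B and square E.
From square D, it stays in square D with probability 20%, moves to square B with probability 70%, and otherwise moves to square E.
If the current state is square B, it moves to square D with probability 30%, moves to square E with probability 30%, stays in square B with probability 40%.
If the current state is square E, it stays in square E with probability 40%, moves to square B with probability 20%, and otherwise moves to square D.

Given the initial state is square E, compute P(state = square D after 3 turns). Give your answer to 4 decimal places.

Propagate the distribution vector 3 turns from square E.
After 0 turns: (0.0000, 0.0000, 1.0000)
After 1 turn: (0.4000, 0.2000, 0.4000)
After 2 turns: (0.3000, 0.4400, 0.2600)
After 3 turns: (0.2960, 0.4380, 0.2660)
P(in square D after 3 turns) = 0.2960

0.2960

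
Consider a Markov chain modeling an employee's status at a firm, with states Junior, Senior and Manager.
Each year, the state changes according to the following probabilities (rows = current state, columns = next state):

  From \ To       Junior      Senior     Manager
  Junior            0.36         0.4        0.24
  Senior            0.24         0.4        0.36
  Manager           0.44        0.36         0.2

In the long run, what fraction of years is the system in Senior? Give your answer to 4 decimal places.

0.3890

Let the stationary distribution be π with π = πP and π_1 + π_2 + π_3 = 1.
π_1 = 0.36·π_1 + 0.24·π_2 + 0.44·π_3
π_2 = 0.4·π_1 + 0.4·π_2 + 0.36·π_3
Solving with the normalization constraint gives π = (0.3354, 0.3890, 0.2757).
So the stationary probability of Senior is 0.3890.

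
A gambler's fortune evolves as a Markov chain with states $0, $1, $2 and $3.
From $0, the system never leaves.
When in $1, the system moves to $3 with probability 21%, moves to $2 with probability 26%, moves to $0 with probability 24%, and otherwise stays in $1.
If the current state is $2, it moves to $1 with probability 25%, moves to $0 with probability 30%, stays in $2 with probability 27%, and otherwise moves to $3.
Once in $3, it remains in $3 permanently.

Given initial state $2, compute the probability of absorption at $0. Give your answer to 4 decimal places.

Let h(s) be the probability of absorption at $0 starting from transient state s. Then h($0) = 1 and h($3) = 0. By first-step analysis:
h($1) = 0.24·1 + 0.29·h($1) + 0.26·h($2) + 0.21·0
h($2) = 0.3·1 + 0.25·h($1) + 0.27·h($2) + 0.18·0
Solving: h($1) = 0.5586, h($2) = 0.6023.
Starting from $2, the probability is 0.6023.

0.6023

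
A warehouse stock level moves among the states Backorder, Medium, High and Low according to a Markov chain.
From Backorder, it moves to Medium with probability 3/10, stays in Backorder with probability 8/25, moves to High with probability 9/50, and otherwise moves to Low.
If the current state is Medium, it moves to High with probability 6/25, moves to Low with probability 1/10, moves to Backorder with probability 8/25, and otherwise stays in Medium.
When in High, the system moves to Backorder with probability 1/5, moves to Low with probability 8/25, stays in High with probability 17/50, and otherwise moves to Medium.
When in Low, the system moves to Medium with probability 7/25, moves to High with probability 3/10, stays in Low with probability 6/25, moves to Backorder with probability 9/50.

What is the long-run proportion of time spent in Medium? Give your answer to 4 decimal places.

Let the stationary distribution be π with π = πP and π_1 + π_2 + π_3 + π_4 = 1.
π_1 = 0.32·π_1 + 0.32·π_2 + 0.2·π_3 + 0.18·π_4
π_2 = 0.3·π_1 + 0.34·π_2 + 0.14·π_3 + 0.28·π_4
π_3 = 0.18·π_1 + 0.24·π_2 + 0.34·π_3 + 0.3·π_4
Solving with the normalization constraint gives π = (0.2584, 0.2641, 0.2637, 0.2138).
So the stationary probability of Medium is 0.2641.

0.2641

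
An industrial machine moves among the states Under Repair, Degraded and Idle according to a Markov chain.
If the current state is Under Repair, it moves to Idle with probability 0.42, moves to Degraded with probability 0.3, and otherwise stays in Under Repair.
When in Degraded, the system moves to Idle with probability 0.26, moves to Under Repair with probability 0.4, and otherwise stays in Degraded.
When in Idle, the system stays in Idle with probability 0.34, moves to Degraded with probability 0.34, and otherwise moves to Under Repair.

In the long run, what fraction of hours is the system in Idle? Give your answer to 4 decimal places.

Let the stationary distribution be π with π = πP and π_1 + π_2 + π_3 = 1.
π_1 = 0.28·π_1 + 0.4·π_2 + 0.32·π_3
π_2 = 0.3·π_1 + 0.34·π_2 + 0.34·π_3
Solving with the normalization constraint gives π = (0.3328, 0.3267, 0.3405).
So the stationary probability of Idle is 0.3405.

0.3405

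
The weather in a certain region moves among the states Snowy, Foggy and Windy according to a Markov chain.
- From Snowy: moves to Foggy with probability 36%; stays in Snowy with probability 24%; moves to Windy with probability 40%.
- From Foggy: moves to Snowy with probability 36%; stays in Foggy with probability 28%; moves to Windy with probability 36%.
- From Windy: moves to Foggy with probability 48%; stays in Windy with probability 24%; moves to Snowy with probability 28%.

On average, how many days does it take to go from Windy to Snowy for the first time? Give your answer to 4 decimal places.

3.2051

Let t(s) be the expected number of days to first reach Snowy from state s, with t(Snowy) = 0. Conditioning on the first day:
t(Foggy) = 1 + 0.28·t(Foggy) + 0.36·t(Windy)
t(Windy) = 1 + 0.48·t(Foggy) + 0.24·t(Windy)
Solving: t(Foggy) = 2.9915, t(Windy) = 3.2051.
Expected days from Windy to Snowy: 3.2051.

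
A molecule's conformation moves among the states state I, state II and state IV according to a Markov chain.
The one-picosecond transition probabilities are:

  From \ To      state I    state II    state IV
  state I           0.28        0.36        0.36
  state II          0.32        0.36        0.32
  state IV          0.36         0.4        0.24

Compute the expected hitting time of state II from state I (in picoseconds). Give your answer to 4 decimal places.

2.6820

Let t(s) be the expected number of picoseconds to first reach state II from state s, with t(state II) = 0. Conditioning on the first picosecond:
t(state I) = 1 + 0.28·t(state I) + 0.36·t(state IV)
t(state IV) = 1 + 0.36·t(state I) + 0.24·t(state IV)
Solving: t(state I) = 2.6820, t(state IV) = 2.5862.
Expected picoseconds from state I to state II: 2.6820.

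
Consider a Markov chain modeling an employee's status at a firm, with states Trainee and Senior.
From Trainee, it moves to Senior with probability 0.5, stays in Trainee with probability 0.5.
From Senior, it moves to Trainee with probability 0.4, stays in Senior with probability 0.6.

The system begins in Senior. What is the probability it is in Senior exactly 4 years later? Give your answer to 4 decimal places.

0.5556

Propagate the distribution vector 4 years from Senior.
After 0 years: (0.0000, 1.0000)
After 1 year: (0.4000, 0.6000)
After 2 years: (0.4400, 0.5600)
After 3 years: (0.4440, 0.5560)
After 4 years: (0.4444, 0.5556)
P(in Senior after 4 years) = 0.5556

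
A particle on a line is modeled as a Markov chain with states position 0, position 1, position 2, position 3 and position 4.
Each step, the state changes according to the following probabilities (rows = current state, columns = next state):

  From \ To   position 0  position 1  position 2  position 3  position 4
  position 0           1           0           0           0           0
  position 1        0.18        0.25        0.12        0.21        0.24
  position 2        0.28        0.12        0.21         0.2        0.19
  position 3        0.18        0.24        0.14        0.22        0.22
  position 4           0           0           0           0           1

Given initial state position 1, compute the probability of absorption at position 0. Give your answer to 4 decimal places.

0.4582

Let h(s) be the probability of absorption at position 0 starting from transient state s. Then h(position 0) = 1 and h(position 4) = 0. By first-step analysis:
h(position 1) = 0.18·1 + 0.25·h(position 1) + 0.12·h(position 2) + 0.21·h(position 3) + 0.24·0
h(position 2) = 0.28·1 + 0.12·h(position 1) + 0.21·h(position 2) + 0.2·h(position 3) + 0.19·0
h(position 3) = 0.18·1 + 0.24·h(position 1) + 0.14·h(position 2) + 0.22·h(position 3) + 0.22·0
Solving: h(position 1) = 0.4582, h(position 2) = 0.5428, h(position 3) = 0.4692.
Starting from position 1, the probability is 0.4582.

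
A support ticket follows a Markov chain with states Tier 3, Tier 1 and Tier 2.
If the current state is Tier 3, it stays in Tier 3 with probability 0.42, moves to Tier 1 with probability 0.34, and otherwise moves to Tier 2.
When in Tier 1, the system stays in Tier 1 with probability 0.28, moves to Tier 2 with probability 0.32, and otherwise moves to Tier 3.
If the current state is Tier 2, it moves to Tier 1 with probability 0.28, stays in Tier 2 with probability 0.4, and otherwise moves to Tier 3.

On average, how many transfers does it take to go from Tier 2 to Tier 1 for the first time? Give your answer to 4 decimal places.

Let t(s) be the expected number of transfers to first reach Tier 1 from state s, with t(Tier 1) = 0. Conditioning on the first transfer:
t(Tier 3) = 1 + 0.42·t(Tier 3) + 0.24·t(Tier 2)
t(Tier 2) = 1 + 0.32·t(Tier 3) + 0.4·t(Tier 2)
Solving: t(Tier 3) = 3.0973, t(Tier 2) = 3.3186.
Expected transfers from Tier 2 to Tier 1: 3.3186.

3.3186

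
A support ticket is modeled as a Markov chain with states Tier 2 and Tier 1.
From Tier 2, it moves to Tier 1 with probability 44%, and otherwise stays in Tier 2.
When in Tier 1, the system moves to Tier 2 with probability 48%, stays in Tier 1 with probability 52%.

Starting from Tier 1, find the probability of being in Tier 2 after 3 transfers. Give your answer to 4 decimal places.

Propagate the distribution vector 3 transfers from Tier 1.
After 0 transfers: (0.0000, 1.0000)
After 1 transfer: (0.4800, 0.5200)
After 2 transfers: (0.5184, 0.4816)
After 3 transfers: (0.5215, 0.4785)
P(in Tier 2 after 3 transfers) = 0.5215

0.5215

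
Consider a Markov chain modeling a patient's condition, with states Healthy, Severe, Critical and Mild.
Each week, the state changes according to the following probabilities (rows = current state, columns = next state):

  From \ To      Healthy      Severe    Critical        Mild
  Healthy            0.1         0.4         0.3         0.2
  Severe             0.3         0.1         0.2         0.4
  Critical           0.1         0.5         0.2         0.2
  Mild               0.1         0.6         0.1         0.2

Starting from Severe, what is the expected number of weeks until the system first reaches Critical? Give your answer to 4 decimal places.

Let t(s) be the expected number of weeks to first reach Critical from state s, with t(Critical) = 0. Conditioning on the first week:
t(Healthy) = 1 + 0.1·t(Healthy) + 0.4·t(Severe) + 0.2·t(Mild)
t(Severe) = 1 + 0.3·t(Healthy) + 0.1·t(Severe) + 0.4·t(Mild)
t(Mild) = 1 + 0.1·t(Healthy) + 0.6·t(Severe) + 0.2·t(Mild)
Solving: t(Healthy) = 4.7368, t(Severe) = 5.2632, t(Mild) = 5.7895.
Expected weeks from Severe to Critical: 5.2632.

5.2632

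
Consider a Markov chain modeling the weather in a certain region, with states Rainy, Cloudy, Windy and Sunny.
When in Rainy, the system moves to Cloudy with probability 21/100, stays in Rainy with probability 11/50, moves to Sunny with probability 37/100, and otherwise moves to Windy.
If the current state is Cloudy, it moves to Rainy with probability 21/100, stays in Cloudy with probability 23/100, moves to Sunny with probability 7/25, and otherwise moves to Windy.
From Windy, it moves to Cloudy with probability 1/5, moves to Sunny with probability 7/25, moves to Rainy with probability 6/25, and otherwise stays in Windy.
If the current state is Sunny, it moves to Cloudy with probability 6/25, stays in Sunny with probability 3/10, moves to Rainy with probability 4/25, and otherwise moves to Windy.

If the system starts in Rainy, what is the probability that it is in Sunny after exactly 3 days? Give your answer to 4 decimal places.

Propagate the distribution vector 3 days from Rainy.
After 0 days: (1.0000, 0.0000, 0.0000, 0.0000)
After 1 day: (0.2200, 0.2100, 0.2000, 0.3700)
After 2 days: (0.1997, 0.2233, 0.2698, 0.3072)
After 3 days: (0.2047, 0.2210, 0.2702, 0.3041)
P(in Sunny after 3 days) = 0.3041

0.3041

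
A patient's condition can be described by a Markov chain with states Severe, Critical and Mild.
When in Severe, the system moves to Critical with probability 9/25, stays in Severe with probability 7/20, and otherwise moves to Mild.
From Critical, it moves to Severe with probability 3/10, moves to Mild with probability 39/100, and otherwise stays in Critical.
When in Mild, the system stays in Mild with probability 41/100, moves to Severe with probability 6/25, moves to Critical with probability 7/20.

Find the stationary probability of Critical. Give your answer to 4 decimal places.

Let the stationary distribution be π with π = πP and π_1 + π_2 + π_3 = 1.
π_1 = 0.35·π_1 + 0.3·π_2 + 0.24·π_3
π_2 = 0.36·π_1 + 0.31·π_2 + 0.35·π_3
Solving with the normalization constraint gives π = (0.2925, 0.3394, 0.3681).
So the stationary probability of Critical is 0.3394.

0.3394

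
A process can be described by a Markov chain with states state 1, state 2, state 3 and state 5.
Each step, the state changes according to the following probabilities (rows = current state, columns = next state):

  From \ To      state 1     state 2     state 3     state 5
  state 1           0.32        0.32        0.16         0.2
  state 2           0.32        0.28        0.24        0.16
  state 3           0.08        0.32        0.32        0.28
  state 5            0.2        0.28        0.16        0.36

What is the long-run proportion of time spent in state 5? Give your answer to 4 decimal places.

Let the stationary distribution be π with π = πP and π_1 + π_2 + π_3 + π_4 = 1.
π_1 = 0.32·π_1 + 0.32·π_2 + 0.08·π_3 + 0.2·π_4
π_2 = 0.32·π_1 + 0.28·π_2 + 0.32·π_3 + 0.28·π_4
π_3 = 0.16·π_1 + 0.24·π_2 + 0.32·π_3 + 0.16·π_4
Solving with the normalization constraint gives π = (0.2381, 0.2983, 0.2189, 0.2447).
So the stationary probability of state 5 is 0.2447.

0.2447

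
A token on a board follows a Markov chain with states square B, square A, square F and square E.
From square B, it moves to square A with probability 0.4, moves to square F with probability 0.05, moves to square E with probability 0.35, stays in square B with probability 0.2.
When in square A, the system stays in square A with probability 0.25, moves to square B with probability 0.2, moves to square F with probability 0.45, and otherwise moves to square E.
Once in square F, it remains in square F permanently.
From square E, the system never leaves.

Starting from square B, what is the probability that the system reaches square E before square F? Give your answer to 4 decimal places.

0.5817

Let h(s) be the probability of absorption at square E starting from transient state s. Then h(square E) = 1 and h(square F) = 0. By first-step analysis:
h(square B) = 0.2·h(square B) + 0.4·h(square A) + 0.05·0 + 0.35·1
h(square A) = 0.2·h(square B) + 0.25·h(square A) + 0.45·0 + 0.1·1
Solving: h(square B) = 0.5817, h(square A) = 0.2885.
Starting from square B, the probability is 0.5817.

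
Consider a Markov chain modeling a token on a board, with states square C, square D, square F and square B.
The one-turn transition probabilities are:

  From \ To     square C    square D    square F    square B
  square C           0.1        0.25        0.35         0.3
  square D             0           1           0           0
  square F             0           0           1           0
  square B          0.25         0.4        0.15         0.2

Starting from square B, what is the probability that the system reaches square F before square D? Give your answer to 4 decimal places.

0.3450

Let h(s) be the probability of absorption at square F starting from transient state s. Then h(square F) = 1 and h(square D) = 0. By first-step analysis:
h(square C) = 0.1·h(square C) + 0.25·0 + 0.35·1 + 0.3·h(square B)
h(square B) = 0.25·h(square C) + 0.4·0 + 0.15·1 + 0.2·h(square B)
Solving: h(square C) = 0.5039, h(square B) = 0.3450.
Starting from square B, the probability is 0.3450.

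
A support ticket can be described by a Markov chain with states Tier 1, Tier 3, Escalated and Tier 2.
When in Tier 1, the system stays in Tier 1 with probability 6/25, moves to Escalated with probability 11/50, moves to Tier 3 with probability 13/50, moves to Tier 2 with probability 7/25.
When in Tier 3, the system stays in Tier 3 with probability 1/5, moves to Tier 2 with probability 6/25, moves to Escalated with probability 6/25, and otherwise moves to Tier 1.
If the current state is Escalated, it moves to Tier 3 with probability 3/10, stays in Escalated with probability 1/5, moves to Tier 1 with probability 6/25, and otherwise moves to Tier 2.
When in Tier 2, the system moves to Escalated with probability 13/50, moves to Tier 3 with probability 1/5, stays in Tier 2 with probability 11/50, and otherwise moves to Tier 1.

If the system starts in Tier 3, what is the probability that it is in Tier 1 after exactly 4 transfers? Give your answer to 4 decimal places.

Propagate the distribution vector 4 transfers from Tier 3.
After 0 transfers: (0.0000, 1.0000, 0.0000, 0.0000)
After 1 transfer: (0.3200, 0.2000, 0.2400, 0.2400)
After 2 transfers: (0.2752, 0.2432, 0.2288, 0.2528)
After 3 transfers: (0.2797, 0.2394, 0.2304, 0.2505)
After 4 transfers: (0.2792, 0.2398, 0.2302, 0.2508)
P(in Tier 1 after 4 transfers) = 0.2792

0.2792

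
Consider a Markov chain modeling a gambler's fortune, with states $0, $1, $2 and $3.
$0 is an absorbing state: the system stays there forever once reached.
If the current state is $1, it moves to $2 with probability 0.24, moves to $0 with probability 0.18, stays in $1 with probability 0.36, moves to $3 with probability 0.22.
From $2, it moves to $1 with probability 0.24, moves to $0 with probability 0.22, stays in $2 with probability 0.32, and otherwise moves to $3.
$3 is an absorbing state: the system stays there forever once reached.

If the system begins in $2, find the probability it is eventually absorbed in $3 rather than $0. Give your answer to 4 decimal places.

Let h(s) be the probability of absorption at $3 starting from transient state s. Then h($3) = 1 and h($0) = 0. By first-step analysis:
h($1) = 0.18·0 + 0.36·h($1) + 0.24·h($2) + 0.22·1
h($2) = 0.22·0 + 0.24·h($1) + 0.32·h($2) + 0.22·1
Solving: h($1) = 0.5360, h($2) = 0.5127.
Starting from $2, the probability is 0.5127.

0.5127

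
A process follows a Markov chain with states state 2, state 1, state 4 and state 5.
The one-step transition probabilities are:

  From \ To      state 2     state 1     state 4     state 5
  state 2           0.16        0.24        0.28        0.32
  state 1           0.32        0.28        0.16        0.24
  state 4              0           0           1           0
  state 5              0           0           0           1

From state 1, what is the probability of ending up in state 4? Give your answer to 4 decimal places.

Let h(s) be the probability of absorption at state 4 starting from transient state s. Then h(state 4) = 1 and h(state 5) = 0. By first-step analysis:
h(state 2) = 0.16·h(state 2) + 0.24·h(state 1) + 0.28·1 + 0.32·0
h(state 1) = 0.32·h(state 2) + 0.28·h(state 1) + 0.16·1 + 0.24·0
Solving: h(state 2) = 0.4545, h(state 1) = 0.4242.
Starting from state 1, the probability is 0.4242.

0.4242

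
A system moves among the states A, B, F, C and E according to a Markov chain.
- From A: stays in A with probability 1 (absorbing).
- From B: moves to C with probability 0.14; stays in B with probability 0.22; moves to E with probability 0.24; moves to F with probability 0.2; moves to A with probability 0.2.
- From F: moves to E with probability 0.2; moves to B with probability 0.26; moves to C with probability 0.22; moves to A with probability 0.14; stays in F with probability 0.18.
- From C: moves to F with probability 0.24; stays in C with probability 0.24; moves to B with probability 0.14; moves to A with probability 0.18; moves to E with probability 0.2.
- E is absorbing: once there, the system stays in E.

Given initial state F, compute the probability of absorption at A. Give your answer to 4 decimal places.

Let h(s) be the probability of absorption at A starting from transient state s. Then h(A) = 1 and h(E) = 0. By first-step analysis:
h(B) = 0.2·1 + 0.22·h(B) + 0.2·h(F) + 0.14·h(C) + 0.24·0
h(F) = 0.14·1 + 0.26·h(B) + 0.18·h(F) + 0.22·h(C) + 0.2·0
h(C) = 0.18·1 + 0.14·h(B) + 0.24·h(F) + 0.24·h(C) + 0.2·0
Solving: h(B) = 0.4504, h(F) = 0.4363, h(C) = 0.4576.
Starting from F, the probability is 0.4363.

0.4363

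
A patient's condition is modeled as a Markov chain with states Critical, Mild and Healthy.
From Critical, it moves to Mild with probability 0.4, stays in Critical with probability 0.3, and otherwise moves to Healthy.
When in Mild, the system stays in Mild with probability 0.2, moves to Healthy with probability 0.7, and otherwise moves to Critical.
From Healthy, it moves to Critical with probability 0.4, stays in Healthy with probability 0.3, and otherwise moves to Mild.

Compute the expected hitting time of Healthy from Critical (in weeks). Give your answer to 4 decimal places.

Let t(s) be the expected number of weeks to first reach Healthy from state s, with t(Healthy) = 0. Conditioning on the first week:
t(Critical) = 1 + 0.3·t(Critical) + 0.4·t(Mild)
t(Mild) = 1 + 0.1·t(Critical) + 0.2·t(Mild)
Solving: t(Critical) = 2.3077, t(Mild) = 1.5385.
Expected weeks from Critical to Healthy: 2.3077.

2.3077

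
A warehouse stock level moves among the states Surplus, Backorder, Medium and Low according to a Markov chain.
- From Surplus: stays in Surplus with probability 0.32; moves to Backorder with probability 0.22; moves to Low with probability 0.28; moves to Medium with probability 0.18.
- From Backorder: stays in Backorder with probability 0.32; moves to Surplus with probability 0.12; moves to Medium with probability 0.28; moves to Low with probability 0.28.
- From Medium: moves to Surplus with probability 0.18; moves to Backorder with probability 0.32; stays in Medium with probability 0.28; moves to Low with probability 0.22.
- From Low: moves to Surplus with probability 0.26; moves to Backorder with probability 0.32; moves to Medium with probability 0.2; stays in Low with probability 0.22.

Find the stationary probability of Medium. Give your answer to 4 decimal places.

0.2388

Let the stationary distribution be π with π = πP and π_1 + π_2 + π_3 + π_4 = 1.
π_1 = 0.32·π_1 + 0.12·π_2 + 0.18·π_3 + 0.26·π_4
π_2 = 0.22·π_1 + 0.32·π_2 + 0.32·π_3 + 0.32·π_4
π_3 = 0.18·π_1 + 0.28·π_2 + 0.28·π_3 + 0.2·π_4
Solving with the normalization constraint gives π = (0.2118, 0.2988, 0.2388, 0.2506).
So the stationary probability of Medium is 0.2388.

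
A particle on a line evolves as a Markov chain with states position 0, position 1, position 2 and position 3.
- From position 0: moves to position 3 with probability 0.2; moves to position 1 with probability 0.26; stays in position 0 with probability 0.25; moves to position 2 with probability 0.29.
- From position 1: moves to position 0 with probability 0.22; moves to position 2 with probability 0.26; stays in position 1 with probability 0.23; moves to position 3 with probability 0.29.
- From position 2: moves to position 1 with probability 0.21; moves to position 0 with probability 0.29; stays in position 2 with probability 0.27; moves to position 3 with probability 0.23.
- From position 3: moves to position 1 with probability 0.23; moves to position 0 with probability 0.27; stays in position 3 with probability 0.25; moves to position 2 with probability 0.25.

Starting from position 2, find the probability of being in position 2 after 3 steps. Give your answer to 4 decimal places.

Propagate the distribution vector 3 steps from position 2.
After 0 steps: (0.0000, 0.0000, 1.0000, 0.0000)
After 1 step: (0.2900, 0.2100, 0.2700, 0.2300)
After 2 steps: (0.2591, 0.2333, 0.2691, 0.2385)
After 3 steps: (0.2585, 0.2324, 0.2681, 0.2410)
P(in position 2 after 3 steps) = 0.2681

0.2681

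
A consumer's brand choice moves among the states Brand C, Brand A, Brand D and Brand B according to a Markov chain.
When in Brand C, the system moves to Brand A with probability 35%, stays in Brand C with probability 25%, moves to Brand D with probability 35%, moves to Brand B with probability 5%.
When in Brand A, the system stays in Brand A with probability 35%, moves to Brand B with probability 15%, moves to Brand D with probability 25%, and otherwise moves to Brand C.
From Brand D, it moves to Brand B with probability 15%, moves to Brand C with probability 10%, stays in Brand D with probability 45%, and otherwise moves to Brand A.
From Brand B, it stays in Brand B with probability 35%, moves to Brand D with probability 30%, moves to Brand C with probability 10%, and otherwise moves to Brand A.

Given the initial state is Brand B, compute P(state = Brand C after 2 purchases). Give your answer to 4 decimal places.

Propagate the distribution vector 2 purchases from Brand B.
After 0 purchases: (0.0000, 0.0000, 0.0000, 1.0000)
After 1 purchase: (0.1000, 0.2500, 0.3000, 0.3500)
After 2 purchases: (0.1525, 0.3000, 0.3375, 0.2100)
P(in Brand C after 2 purchases) = 0.1525

0.1525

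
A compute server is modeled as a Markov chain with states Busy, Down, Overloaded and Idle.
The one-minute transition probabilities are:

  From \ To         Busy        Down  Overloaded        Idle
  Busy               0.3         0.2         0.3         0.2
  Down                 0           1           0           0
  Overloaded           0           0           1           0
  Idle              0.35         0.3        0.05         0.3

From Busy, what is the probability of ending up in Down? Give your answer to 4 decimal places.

0.4762

Let h(s) be the probability of absorption at Down starting from transient state s. Then h(Down) = 1 and h(Overloaded) = 0. By first-step analysis:
h(Busy) = 0.3·h(Busy) + 0.2·1 + 0.3·0 + 0.2·h(Idle)
h(Idle) = 0.35·h(Busy) + 0.3·1 + 0.05·0 + 0.3·h(Idle)
Solving: h(Busy) = 0.4762, h(Idle) = 0.6667.
Starting from Busy, the probability is 0.4762.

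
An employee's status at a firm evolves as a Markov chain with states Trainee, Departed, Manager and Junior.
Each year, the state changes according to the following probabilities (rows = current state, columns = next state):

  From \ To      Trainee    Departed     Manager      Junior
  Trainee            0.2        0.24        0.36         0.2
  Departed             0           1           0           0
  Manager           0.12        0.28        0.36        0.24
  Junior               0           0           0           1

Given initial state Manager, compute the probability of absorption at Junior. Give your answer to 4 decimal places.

Let h(s) be the probability of absorption at Junior starting from transient state s. Then h(Junior) = 1 and h(Departed) = 0. By first-step analysis:
h(Trainee) = 0.2·h(Trainee) + 0.24·0 + 0.36·h(Manager) + 0.2·1
h(Manager) = 0.12·h(Trainee) + 0.28·0 + 0.36·h(Manager) + 0.24·1
Solving: h(Trainee) = 0.4573, h(Manager) = 0.4608.
Starting from Manager, the probability is 0.4608.

0.4608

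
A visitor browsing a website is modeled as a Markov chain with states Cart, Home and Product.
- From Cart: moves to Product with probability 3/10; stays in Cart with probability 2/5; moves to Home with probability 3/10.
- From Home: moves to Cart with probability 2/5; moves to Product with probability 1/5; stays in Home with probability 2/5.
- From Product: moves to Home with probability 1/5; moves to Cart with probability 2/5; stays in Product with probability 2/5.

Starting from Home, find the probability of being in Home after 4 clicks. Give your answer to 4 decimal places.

Propagate the distribution vector 4 clicks from Home.
After 0 clicks: (0.0000, 1.0000, 0.0000)
After 1 click: (0.4000, 0.4000, 0.2000)
After 2 clicks: (0.4000, 0.3200, 0.2800)
After 3 clicks: (0.4000, 0.3040, 0.2960)
After 4 clicks: (0.4000, 0.3008, 0.2992)
P(in Home after 4 clicks) = 0.3008

0.3008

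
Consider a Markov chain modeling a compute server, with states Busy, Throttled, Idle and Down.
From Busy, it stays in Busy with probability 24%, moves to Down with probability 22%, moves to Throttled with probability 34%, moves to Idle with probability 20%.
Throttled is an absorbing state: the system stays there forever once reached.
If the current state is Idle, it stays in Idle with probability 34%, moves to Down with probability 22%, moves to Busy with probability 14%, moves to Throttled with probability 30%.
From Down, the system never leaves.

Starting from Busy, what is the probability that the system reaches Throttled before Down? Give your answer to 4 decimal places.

Let h(s) be the probability of absorption at Throttled starting from transient state s. Then h(Throttled) = 1 and h(Down) = 0. By first-step analysis:
h(Busy) = 0.24·h(Busy) + 0.34·1 + 0.2·h(Idle) + 0.22·0
h(Idle) = 0.14·h(Busy) + 0.3·1 + 0.34·h(Idle) + 0.22·0
Solving: h(Busy) = 0.6005, h(Idle) = 0.5819.
Starting from Busy, the probability is 0.6005.

0.6005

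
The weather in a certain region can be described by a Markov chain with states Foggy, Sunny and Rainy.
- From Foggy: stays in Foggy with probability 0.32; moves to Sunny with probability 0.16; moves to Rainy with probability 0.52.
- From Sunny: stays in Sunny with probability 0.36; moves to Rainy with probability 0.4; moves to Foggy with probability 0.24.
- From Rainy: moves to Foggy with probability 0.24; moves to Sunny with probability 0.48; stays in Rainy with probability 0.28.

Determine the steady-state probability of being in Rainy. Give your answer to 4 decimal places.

0.3851

Let the stationary distribution be π with π = πP and π_1 + π_2 + π_3 = 1.
π_1 = 0.32·π_1 + 0.24·π_2 + 0.24·π_3
π_2 = 0.16·π_1 + 0.36·π_2 + 0.48·π_3
Solving with the normalization constraint gives π = (0.2609, 0.3540, 0.3851).
So the stationary probability of Rainy is 0.3851.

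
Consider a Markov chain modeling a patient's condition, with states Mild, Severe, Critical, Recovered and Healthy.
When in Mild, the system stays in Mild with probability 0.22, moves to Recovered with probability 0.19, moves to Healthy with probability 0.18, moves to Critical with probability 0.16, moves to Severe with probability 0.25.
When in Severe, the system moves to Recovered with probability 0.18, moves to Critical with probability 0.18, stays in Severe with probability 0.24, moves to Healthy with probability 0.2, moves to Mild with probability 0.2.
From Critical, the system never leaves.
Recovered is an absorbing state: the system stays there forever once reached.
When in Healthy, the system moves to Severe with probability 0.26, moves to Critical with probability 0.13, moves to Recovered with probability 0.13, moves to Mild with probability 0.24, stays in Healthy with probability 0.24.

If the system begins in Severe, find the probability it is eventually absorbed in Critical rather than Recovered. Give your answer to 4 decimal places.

Let h(s) be the probability of absorption at Critical starting from transient state s. Then h(Critical) = 1 and h(Recovered) = 0. By first-step analysis:
h(Mild) = 0.22·h(Mild) + 0.25·h(Severe) + 0.16·1 + 0.19·0 + 0.18·h(Healthy)
h(Severe) = 0.2·h(Mild) + 0.24·h(Severe) + 0.18·1 + 0.18·0 + 0.2·h(Healthy)
h(Healthy) = 0.24·h(Mild) + 0.26·h(Severe) + 0.13·1 + 0.13·0 + 0.24·h(Healthy)
Solving: h(Mild) = 0.4752, h(Severe) = 0.4906, h(Healthy) = 0.4889.
Starting from Severe, the probability is 0.4906.

0.4906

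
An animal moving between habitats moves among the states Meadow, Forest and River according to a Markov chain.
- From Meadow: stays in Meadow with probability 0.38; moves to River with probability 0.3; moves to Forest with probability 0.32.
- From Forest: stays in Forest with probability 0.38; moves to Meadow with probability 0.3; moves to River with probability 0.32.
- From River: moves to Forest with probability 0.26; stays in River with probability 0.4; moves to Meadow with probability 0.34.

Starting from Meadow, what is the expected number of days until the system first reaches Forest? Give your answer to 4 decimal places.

Let t(s) be the expected number of days to first reach Forest from state s, with t(Forest) = 0. Conditioning on the first day:
t(Meadow) = 1 + 0.38·t(Meadow) + 0.3·t(River)
t(River) = 1 + 0.34·t(Meadow) + 0.4·t(River)
Solving: t(Meadow) = 3.3333, t(River) = 3.5556.
Expected days from Meadow to Forest: 3.3333.

3.3333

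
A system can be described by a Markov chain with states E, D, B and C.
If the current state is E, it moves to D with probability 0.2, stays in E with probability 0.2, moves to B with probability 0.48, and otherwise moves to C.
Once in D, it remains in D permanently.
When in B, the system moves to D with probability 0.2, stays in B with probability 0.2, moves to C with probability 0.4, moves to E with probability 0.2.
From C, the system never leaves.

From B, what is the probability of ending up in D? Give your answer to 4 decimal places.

Let h(s) be the probability of absorption at D starting from transient state s. Then h(D) = 1 and h(C) = 0. By first-step analysis:
h(E) = 0.2·h(E) + 0.2·1 + 0.48·h(B) + 0.12·0
h(B) = 0.2·h(E) + 0.2·1 + 0.2·h(B) + 0.4·0
Solving: h(E) = 0.4706, h(B) = 0.3676.
Starting from B, the probability is 0.3676.

0.3676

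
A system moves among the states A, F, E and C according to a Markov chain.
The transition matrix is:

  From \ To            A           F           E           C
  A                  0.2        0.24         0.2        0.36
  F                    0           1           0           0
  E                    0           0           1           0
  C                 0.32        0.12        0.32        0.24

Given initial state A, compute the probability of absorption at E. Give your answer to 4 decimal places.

Let h(s) be the probability of absorption at E starting from transient state s. Then h(E) = 1 and h(F) = 0. By first-step analysis:
h(A) = 0.2·h(A) + 0.24·0 + 0.2·1 + 0.36·h(C)
h(C) = 0.32·h(A) + 0.12·0 + 0.32·1 + 0.24·h(C)
Solving: h(A) = 0.5422, h(C) = 0.6494.
Starting from A, the probability is 0.5422.

0.5422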